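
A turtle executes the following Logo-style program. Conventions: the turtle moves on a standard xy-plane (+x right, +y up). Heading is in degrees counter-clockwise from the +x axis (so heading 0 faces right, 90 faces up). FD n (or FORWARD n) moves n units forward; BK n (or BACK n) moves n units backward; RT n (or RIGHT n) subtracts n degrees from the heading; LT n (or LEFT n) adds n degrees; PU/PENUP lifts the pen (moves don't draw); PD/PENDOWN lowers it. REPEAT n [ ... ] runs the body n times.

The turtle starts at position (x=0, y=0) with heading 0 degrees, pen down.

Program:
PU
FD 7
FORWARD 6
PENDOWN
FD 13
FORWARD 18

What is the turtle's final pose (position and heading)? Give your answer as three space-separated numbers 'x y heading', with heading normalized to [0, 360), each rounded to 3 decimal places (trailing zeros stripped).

Executing turtle program step by step:
Start: pos=(0,0), heading=0, pen down
PU: pen up
FD 7: (0,0) -> (7,0) [heading=0, move]
FD 6: (7,0) -> (13,0) [heading=0, move]
PD: pen down
FD 13: (13,0) -> (26,0) [heading=0, draw]
FD 18: (26,0) -> (44,0) [heading=0, draw]
Final: pos=(44,0), heading=0, 2 segment(s) drawn

Answer: 44 0 0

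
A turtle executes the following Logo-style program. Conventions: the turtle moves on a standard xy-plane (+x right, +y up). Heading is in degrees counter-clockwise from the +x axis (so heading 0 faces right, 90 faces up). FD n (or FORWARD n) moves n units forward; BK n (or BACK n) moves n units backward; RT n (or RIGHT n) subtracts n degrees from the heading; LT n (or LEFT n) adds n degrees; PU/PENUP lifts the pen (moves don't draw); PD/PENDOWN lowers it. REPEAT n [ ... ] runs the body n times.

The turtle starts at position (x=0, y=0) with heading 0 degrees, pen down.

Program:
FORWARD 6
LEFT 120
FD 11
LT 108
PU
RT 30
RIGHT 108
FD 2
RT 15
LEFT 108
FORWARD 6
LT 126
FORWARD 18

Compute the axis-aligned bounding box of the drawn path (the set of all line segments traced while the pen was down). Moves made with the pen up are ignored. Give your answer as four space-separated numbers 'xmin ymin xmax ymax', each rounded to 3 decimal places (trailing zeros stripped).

Answer: 0 0 6 9.526

Derivation:
Executing turtle program step by step:
Start: pos=(0,0), heading=0, pen down
FD 6: (0,0) -> (6,0) [heading=0, draw]
LT 120: heading 0 -> 120
FD 11: (6,0) -> (0.5,9.526) [heading=120, draw]
LT 108: heading 120 -> 228
PU: pen up
RT 30: heading 228 -> 198
RT 108: heading 198 -> 90
FD 2: (0.5,9.526) -> (0.5,11.526) [heading=90, move]
RT 15: heading 90 -> 75
LT 108: heading 75 -> 183
FD 6: (0.5,11.526) -> (-5.492,11.212) [heading=183, move]
LT 126: heading 183 -> 309
FD 18: (-5.492,11.212) -> (5.836,-2.776) [heading=309, move]
Final: pos=(5.836,-2.776), heading=309, 2 segment(s) drawn

Segment endpoints: x in {0, 0.5, 6}, y in {0, 9.526}
xmin=0, ymin=0, xmax=6, ymax=9.526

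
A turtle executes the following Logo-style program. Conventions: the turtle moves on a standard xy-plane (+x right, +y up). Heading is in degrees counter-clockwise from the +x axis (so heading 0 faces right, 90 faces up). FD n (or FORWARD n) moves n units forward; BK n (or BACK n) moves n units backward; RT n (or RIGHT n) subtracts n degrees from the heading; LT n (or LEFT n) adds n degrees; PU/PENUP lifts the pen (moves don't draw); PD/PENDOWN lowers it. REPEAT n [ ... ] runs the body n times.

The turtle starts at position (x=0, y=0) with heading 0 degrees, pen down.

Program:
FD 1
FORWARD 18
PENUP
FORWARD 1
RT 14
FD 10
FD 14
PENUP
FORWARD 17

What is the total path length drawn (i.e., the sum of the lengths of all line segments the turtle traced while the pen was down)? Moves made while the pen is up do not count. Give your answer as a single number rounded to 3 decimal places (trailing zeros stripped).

Executing turtle program step by step:
Start: pos=(0,0), heading=0, pen down
FD 1: (0,0) -> (1,0) [heading=0, draw]
FD 18: (1,0) -> (19,0) [heading=0, draw]
PU: pen up
FD 1: (19,0) -> (20,0) [heading=0, move]
RT 14: heading 0 -> 346
FD 10: (20,0) -> (29.703,-2.419) [heading=346, move]
FD 14: (29.703,-2.419) -> (43.287,-5.806) [heading=346, move]
PU: pen up
FD 17: (43.287,-5.806) -> (59.782,-9.919) [heading=346, move]
Final: pos=(59.782,-9.919), heading=346, 2 segment(s) drawn

Segment lengths:
  seg 1: (0,0) -> (1,0), length = 1
  seg 2: (1,0) -> (19,0), length = 18
Total = 19

Answer: 19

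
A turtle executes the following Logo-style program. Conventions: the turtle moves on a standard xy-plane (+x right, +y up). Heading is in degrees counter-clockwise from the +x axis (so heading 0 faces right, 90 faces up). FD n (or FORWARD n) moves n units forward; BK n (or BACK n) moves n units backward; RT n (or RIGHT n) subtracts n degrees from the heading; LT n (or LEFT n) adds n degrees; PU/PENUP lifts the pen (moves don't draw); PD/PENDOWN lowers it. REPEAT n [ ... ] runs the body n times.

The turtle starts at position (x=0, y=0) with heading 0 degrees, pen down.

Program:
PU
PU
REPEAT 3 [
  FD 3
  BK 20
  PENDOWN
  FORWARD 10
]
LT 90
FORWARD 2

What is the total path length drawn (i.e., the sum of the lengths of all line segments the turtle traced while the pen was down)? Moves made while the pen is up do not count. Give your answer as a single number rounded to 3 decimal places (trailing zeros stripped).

Executing turtle program step by step:
Start: pos=(0,0), heading=0, pen down
PU: pen up
PU: pen up
REPEAT 3 [
  -- iteration 1/3 --
  FD 3: (0,0) -> (3,0) [heading=0, move]
  BK 20: (3,0) -> (-17,0) [heading=0, move]
  PD: pen down
  FD 10: (-17,0) -> (-7,0) [heading=0, draw]
  -- iteration 2/3 --
  FD 3: (-7,0) -> (-4,0) [heading=0, draw]
  BK 20: (-4,0) -> (-24,0) [heading=0, draw]
  PD: pen down
  FD 10: (-24,0) -> (-14,0) [heading=0, draw]
  -- iteration 3/3 --
  FD 3: (-14,0) -> (-11,0) [heading=0, draw]
  BK 20: (-11,0) -> (-31,0) [heading=0, draw]
  PD: pen down
  FD 10: (-31,0) -> (-21,0) [heading=0, draw]
]
LT 90: heading 0 -> 90
FD 2: (-21,0) -> (-21,2) [heading=90, draw]
Final: pos=(-21,2), heading=90, 8 segment(s) drawn

Segment lengths:
  seg 1: (-17,0) -> (-7,0), length = 10
  seg 2: (-7,0) -> (-4,0), length = 3
  seg 3: (-4,0) -> (-24,0), length = 20
  seg 4: (-24,0) -> (-14,0), length = 10
  seg 5: (-14,0) -> (-11,0), length = 3
  seg 6: (-11,0) -> (-31,0), length = 20
  seg 7: (-31,0) -> (-21,0), length = 10
  seg 8: (-21,0) -> (-21,2), length = 2
Total = 78

Answer: 78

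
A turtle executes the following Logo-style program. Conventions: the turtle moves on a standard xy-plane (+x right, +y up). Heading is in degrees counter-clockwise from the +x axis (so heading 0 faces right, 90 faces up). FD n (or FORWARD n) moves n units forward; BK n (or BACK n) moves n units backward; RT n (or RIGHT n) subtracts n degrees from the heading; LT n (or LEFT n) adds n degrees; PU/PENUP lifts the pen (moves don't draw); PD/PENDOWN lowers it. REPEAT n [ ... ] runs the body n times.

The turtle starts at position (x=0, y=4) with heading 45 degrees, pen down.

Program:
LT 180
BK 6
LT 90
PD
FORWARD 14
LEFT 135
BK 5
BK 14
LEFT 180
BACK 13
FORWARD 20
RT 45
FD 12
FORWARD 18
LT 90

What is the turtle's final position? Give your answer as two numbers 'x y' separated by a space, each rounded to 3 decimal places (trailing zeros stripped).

Answer: -7.071 -48.87

Derivation:
Executing turtle program step by step:
Start: pos=(0,4), heading=45, pen down
LT 180: heading 45 -> 225
BK 6: (0,4) -> (4.243,8.243) [heading=225, draw]
LT 90: heading 225 -> 315
PD: pen down
FD 14: (4.243,8.243) -> (14.142,-1.657) [heading=315, draw]
LT 135: heading 315 -> 90
BK 5: (14.142,-1.657) -> (14.142,-6.657) [heading=90, draw]
BK 14: (14.142,-6.657) -> (14.142,-20.657) [heading=90, draw]
LT 180: heading 90 -> 270
BK 13: (14.142,-20.657) -> (14.142,-7.657) [heading=270, draw]
FD 20: (14.142,-7.657) -> (14.142,-27.657) [heading=270, draw]
RT 45: heading 270 -> 225
FD 12: (14.142,-27.657) -> (5.657,-36.142) [heading=225, draw]
FD 18: (5.657,-36.142) -> (-7.071,-48.87) [heading=225, draw]
LT 90: heading 225 -> 315
Final: pos=(-7.071,-48.87), heading=315, 8 segment(s) drawn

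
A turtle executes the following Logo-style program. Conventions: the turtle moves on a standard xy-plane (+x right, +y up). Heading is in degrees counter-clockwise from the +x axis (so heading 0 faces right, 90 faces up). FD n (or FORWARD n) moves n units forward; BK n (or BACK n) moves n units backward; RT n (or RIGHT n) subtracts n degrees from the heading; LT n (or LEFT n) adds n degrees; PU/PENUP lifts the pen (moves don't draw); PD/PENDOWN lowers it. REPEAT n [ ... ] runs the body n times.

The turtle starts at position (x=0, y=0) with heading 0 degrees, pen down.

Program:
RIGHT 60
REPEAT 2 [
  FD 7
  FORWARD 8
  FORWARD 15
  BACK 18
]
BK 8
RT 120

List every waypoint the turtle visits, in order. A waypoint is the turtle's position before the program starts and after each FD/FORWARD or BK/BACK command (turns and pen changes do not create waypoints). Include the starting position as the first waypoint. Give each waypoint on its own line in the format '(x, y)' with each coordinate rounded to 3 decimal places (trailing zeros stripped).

Executing turtle program step by step:
Start: pos=(0,0), heading=0, pen down
RT 60: heading 0 -> 300
REPEAT 2 [
  -- iteration 1/2 --
  FD 7: (0,0) -> (3.5,-6.062) [heading=300, draw]
  FD 8: (3.5,-6.062) -> (7.5,-12.99) [heading=300, draw]
  FD 15: (7.5,-12.99) -> (15,-25.981) [heading=300, draw]
  BK 18: (15,-25.981) -> (6,-10.392) [heading=300, draw]
  -- iteration 2/2 --
  FD 7: (6,-10.392) -> (9.5,-16.454) [heading=300, draw]
  FD 8: (9.5,-16.454) -> (13.5,-23.383) [heading=300, draw]
  FD 15: (13.5,-23.383) -> (21,-36.373) [heading=300, draw]
  BK 18: (21,-36.373) -> (12,-20.785) [heading=300, draw]
]
BK 8: (12,-20.785) -> (8,-13.856) [heading=300, draw]
RT 120: heading 300 -> 180
Final: pos=(8,-13.856), heading=180, 9 segment(s) drawn
Waypoints (10 total):
(0, 0)
(3.5, -6.062)
(7.5, -12.99)
(15, -25.981)
(6, -10.392)
(9.5, -16.454)
(13.5, -23.383)
(21, -36.373)
(12, -20.785)
(8, -13.856)

Answer: (0, 0)
(3.5, -6.062)
(7.5, -12.99)
(15, -25.981)
(6, -10.392)
(9.5, -16.454)
(13.5, -23.383)
(21, -36.373)
(12, -20.785)
(8, -13.856)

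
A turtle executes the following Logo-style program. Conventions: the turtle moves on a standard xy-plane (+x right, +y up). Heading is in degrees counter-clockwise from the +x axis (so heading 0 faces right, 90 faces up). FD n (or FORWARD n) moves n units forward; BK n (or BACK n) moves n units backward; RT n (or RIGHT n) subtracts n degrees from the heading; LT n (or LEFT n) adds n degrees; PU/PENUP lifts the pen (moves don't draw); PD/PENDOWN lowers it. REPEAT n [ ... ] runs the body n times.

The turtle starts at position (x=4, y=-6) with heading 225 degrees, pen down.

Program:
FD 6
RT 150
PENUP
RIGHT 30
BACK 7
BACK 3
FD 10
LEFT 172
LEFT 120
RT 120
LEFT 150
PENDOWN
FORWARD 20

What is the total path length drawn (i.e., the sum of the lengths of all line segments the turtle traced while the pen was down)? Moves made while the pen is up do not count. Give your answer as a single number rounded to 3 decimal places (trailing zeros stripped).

Executing turtle program step by step:
Start: pos=(4,-6), heading=225, pen down
FD 6: (4,-6) -> (-0.243,-10.243) [heading=225, draw]
RT 150: heading 225 -> 75
PU: pen up
RT 30: heading 75 -> 45
BK 7: (-0.243,-10.243) -> (-5.192,-15.192) [heading=45, move]
BK 3: (-5.192,-15.192) -> (-7.314,-17.314) [heading=45, move]
FD 10: (-7.314,-17.314) -> (-0.243,-10.243) [heading=45, move]
LT 172: heading 45 -> 217
LT 120: heading 217 -> 337
RT 120: heading 337 -> 217
LT 150: heading 217 -> 7
PD: pen down
FD 20: (-0.243,-10.243) -> (19.608,-7.805) [heading=7, draw]
Final: pos=(19.608,-7.805), heading=7, 2 segment(s) drawn

Segment lengths:
  seg 1: (4,-6) -> (-0.243,-10.243), length = 6
  seg 2: (-0.243,-10.243) -> (19.608,-7.805), length = 20
Total = 26

Answer: 26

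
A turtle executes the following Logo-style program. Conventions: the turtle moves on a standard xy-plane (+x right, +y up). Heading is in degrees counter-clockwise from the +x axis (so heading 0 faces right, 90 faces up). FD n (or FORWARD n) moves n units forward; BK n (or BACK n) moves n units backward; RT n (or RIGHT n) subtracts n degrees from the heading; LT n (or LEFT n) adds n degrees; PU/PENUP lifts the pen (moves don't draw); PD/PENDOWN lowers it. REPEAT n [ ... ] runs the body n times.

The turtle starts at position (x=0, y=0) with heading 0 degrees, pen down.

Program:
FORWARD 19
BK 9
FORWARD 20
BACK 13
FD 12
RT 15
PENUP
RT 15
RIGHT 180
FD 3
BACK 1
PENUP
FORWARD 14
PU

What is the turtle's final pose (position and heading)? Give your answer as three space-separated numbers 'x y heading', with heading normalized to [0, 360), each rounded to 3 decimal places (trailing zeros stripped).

Answer: 15.144 8 150

Derivation:
Executing turtle program step by step:
Start: pos=(0,0), heading=0, pen down
FD 19: (0,0) -> (19,0) [heading=0, draw]
BK 9: (19,0) -> (10,0) [heading=0, draw]
FD 20: (10,0) -> (30,0) [heading=0, draw]
BK 13: (30,0) -> (17,0) [heading=0, draw]
FD 12: (17,0) -> (29,0) [heading=0, draw]
RT 15: heading 0 -> 345
PU: pen up
RT 15: heading 345 -> 330
RT 180: heading 330 -> 150
FD 3: (29,0) -> (26.402,1.5) [heading=150, move]
BK 1: (26.402,1.5) -> (27.268,1) [heading=150, move]
PU: pen up
FD 14: (27.268,1) -> (15.144,8) [heading=150, move]
PU: pen up
Final: pos=(15.144,8), heading=150, 5 segment(s) drawn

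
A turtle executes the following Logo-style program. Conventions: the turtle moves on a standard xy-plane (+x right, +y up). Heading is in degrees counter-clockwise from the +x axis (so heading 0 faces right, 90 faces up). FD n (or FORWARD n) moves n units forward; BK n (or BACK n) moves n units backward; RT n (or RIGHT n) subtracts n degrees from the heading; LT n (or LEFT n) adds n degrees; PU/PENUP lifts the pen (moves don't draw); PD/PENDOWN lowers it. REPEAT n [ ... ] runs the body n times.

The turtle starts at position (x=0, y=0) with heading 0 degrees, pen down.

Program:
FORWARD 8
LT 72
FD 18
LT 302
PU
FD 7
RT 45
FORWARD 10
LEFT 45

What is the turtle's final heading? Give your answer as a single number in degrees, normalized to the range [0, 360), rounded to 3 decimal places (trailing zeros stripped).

Answer: 14

Derivation:
Executing turtle program step by step:
Start: pos=(0,0), heading=0, pen down
FD 8: (0,0) -> (8,0) [heading=0, draw]
LT 72: heading 0 -> 72
FD 18: (8,0) -> (13.562,17.119) [heading=72, draw]
LT 302: heading 72 -> 14
PU: pen up
FD 7: (13.562,17.119) -> (20.354,18.812) [heading=14, move]
RT 45: heading 14 -> 329
FD 10: (20.354,18.812) -> (28.926,13.662) [heading=329, move]
LT 45: heading 329 -> 14
Final: pos=(28.926,13.662), heading=14, 2 segment(s) drawn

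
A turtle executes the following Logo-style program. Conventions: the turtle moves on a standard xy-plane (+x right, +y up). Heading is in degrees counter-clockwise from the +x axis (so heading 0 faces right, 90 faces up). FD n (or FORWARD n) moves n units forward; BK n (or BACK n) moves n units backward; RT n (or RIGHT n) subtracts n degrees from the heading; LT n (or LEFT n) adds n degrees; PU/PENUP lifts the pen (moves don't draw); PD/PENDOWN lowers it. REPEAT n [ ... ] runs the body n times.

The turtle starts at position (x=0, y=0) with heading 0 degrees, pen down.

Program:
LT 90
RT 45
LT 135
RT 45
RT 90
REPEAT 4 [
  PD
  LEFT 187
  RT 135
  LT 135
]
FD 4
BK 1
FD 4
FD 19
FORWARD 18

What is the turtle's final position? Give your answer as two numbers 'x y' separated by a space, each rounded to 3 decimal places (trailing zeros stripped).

Executing turtle program step by step:
Start: pos=(0,0), heading=0, pen down
LT 90: heading 0 -> 90
RT 45: heading 90 -> 45
LT 135: heading 45 -> 180
RT 45: heading 180 -> 135
RT 90: heading 135 -> 45
REPEAT 4 [
  -- iteration 1/4 --
  PD: pen down
  LT 187: heading 45 -> 232
  RT 135: heading 232 -> 97
  LT 135: heading 97 -> 232
  -- iteration 2/4 --
  PD: pen down
  LT 187: heading 232 -> 59
  RT 135: heading 59 -> 284
  LT 135: heading 284 -> 59
  -- iteration 3/4 --
  PD: pen down
  LT 187: heading 59 -> 246
  RT 135: heading 246 -> 111
  LT 135: heading 111 -> 246
  -- iteration 4/4 --
  PD: pen down
  LT 187: heading 246 -> 73
  RT 135: heading 73 -> 298
  LT 135: heading 298 -> 73
]
FD 4: (0,0) -> (1.169,3.825) [heading=73, draw]
BK 1: (1.169,3.825) -> (0.877,2.869) [heading=73, draw]
FD 4: (0.877,2.869) -> (2.047,6.694) [heading=73, draw]
FD 19: (2.047,6.694) -> (7.602,24.864) [heading=73, draw]
FD 18: (7.602,24.864) -> (12.864,42.077) [heading=73, draw]
Final: pos=(12.864,42.077), heading=73, 5 segment(s) drawn

Answer: 12.864 42.077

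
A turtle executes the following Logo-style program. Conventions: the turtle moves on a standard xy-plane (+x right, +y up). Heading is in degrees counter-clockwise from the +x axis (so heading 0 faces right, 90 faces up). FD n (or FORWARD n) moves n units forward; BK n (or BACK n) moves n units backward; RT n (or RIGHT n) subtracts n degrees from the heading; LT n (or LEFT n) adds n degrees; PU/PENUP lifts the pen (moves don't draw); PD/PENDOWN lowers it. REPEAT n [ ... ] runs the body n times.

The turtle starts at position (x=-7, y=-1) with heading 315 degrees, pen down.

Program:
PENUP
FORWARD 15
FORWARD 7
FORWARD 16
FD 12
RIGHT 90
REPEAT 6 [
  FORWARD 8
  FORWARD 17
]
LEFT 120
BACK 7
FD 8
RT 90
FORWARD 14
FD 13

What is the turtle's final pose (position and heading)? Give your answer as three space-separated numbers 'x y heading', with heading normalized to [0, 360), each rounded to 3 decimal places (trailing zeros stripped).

Executing turtle program step by step:
Start: pos=(-7,-1), heading=315, pen down
PU: pen up
FD 15: (-7,-1) -> (3.607,-11.607) [heading=315, move]
FD 7: (3.607,-11.607) -> (8.556,-16.556) [heading=315, move]
FD 16: (8.556,-16.556) -> (19.87,-27.87) [heading=315, move]
FD 12: (19.87,-27.87) -> (28.355,-36.355) [heading=315, move]
RT 90: heading 315 -> 225
REPEAT 6 [
  -- iteration 1/6 --
  FD 8: (28.355,-36.355) -> (22.698,-42.012) [heading=225, move]
  FD 17: (22.698,-42.012) -> (10.678,-54.033) [heading=225, move]
  -- iteration 2/6 --
  FD 8: (10.678,-54.033) -> (5.021,-59.69) [heading=225, move]
  FD 17: (5.021,-59.69) -> (-7,-71.711) [heading=225, move]
  -- iteration 3/6 --
  FD 8: (-7,-71.711) -> (-12.657,-77.368) [heading=225, move]
  FD 17: (-12.657,-77.368) -> (-24.678,-89.388) [heading=225, move]
  -- iteration 4/6 --
  FD 8: (-24.678,-89.388) -> (-30.335,-95.045) [heading=225, move]
  FD 17: (-30.335,-95.045) -> (-42.355,-107.066) [heading=225, move]
  -- iteration 5/6 --
  FD 8: (-42.355,-107.066) -> (-48.012,-112.723) [heading=225, move]
  FD 17: (-48.012,-112.723) -> (-60.033,-124.744) [heading=225, move]
  -- iteration 6/6 --
  FD 8: (-60.033,-124.744) -> (-65.69,-130.401) [heading=225, move]
  FD 17: (-65.69,-130.401) -> (-77.711,-142.421) [heading=225, move]
]
LT 120: heading 225 -> 345
BK 7: (-77.711,-142.421) -> (-84.472,-140.61) [heading=345, move]
FD 8: (-84.472,-140.61) -> (-76.745,-142.68) [heading=345, move]
RT 90: heading 345 -> 255
FD 14: (-76.745,-142.68) -> (-80.368,-156.203) [heading=255, move]
FD 13: (-80.368,-156.203) -> (-83.733,-168.76) [heading=255, move]
Final: pos=(-83.733,-168.76), heading=255, 0 segment(s) drawn

Answer: -83.733 -168.76 255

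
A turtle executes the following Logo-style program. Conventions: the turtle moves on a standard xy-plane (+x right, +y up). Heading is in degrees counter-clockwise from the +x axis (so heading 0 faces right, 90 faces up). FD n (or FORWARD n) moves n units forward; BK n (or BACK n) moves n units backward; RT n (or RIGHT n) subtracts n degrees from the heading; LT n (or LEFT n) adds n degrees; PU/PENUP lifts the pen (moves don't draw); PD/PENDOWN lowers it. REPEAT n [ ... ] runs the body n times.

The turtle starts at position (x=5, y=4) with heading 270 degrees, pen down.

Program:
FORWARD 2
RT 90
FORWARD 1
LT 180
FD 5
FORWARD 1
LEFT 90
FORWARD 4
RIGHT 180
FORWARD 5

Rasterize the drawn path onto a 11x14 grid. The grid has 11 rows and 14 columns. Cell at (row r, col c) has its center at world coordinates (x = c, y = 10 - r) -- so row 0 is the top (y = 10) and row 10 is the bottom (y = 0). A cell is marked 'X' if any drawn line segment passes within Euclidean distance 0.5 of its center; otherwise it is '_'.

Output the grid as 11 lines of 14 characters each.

Segment 0: (5,4) -> (5,2)
Segment 1: (5,2) -> (4,2)
Segment 2: (4,2) -> (9,2)
Segment 3: (9,2) -> (10,2)
Segment 4: (10,2) -> (10,6)
Segment 5: (10,6) -> (10,1)

Answer: ______________
______________
______________
______________
__________X___
__________X___
_____X____X___
_____X____X___
____XXXXXXX___
__________X___
______________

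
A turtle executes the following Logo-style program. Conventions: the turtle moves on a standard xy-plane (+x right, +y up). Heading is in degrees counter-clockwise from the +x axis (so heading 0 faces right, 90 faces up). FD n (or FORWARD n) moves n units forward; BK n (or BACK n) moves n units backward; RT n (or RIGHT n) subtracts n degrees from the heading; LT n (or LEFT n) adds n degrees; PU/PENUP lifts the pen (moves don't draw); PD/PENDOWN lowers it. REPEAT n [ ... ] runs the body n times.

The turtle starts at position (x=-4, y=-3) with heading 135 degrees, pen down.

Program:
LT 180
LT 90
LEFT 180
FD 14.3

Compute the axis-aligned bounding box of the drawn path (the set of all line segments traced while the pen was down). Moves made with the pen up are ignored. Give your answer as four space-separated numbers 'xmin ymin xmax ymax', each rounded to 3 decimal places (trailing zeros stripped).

Answer: -14.112 -13.112 -4 -3

Derivation:
Executing turtle program step by step:
Start: pos=(-4,-3), heading=135, pen down
LT 180: heading 135 -> 315
LT 90: heading 315 -> 45
LT 180: heading 45 -> 225
FD 14.3: (-4,-3) -> (-14.112,-13.112) [heading=225, draw]
Final: pos=(-14.112,-13.112), heading=225, 1 segment(s) drawn

Segment endpoints: x in {-14.112, -4}, y in {-13.112, -3}
xmin=-14.112, ymin=-13.112, xmax=-4, ymax=-3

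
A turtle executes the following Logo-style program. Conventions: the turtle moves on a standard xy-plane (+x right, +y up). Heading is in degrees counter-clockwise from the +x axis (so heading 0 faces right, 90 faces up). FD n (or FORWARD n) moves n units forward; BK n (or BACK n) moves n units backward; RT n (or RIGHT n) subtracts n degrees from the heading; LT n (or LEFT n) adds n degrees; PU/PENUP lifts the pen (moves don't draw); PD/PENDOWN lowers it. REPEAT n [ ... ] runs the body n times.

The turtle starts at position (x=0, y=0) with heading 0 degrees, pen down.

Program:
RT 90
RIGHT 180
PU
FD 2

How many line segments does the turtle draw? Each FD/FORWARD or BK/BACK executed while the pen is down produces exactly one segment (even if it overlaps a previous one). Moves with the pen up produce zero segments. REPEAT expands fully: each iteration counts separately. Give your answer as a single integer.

Answer: 0

Derivation:
Executing turtle program step by step:
Start: pos=(0,0), heading=0, pen down
RT 90: heading 0 -> 270
RT 180: heading 270 -> 90
PU: pen up
FD 2: (0,0) -> (0,2) [heading=90, move]
Final: pos=(0,2), heading=90, 0 segment(s) drawn
Segments drawn: 0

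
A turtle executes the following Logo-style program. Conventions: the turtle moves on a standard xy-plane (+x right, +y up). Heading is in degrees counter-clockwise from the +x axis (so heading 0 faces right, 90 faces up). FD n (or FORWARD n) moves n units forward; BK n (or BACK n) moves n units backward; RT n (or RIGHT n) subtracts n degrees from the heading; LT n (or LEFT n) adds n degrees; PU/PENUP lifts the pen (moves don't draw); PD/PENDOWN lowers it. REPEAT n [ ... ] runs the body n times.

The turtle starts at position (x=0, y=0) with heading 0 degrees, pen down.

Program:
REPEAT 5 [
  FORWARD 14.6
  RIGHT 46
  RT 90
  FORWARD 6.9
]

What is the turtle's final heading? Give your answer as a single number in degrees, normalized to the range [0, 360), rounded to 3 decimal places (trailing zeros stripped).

Executing turtle program step by step:
Start: pos=(0,0), heading=0, pen down
REPEAT 5 [
  -- iteration 1/5 --
  FD 14.6: (0,0) -> (14.6,0) [heading=0, draw]
  RT 46: heading 0 -> 314
  RT 90: heading 314 -> 224
  FD 6.9: (14.6,0) -> (9.637,-4.793) [heading=224, draw]
  -- iteration 2/5 --
  FD 14.6: (9.637,-4.793) -> (-0.866,-14.935) [heading=224, draw]
  RT 46: heading 224 -> 178
  RT 90: heading 178 -> 88
  FD 6.9: (-0.866,-14.935) -> (-0.625,-8.039) [heading=88, draw]
  -- iteration 3/5 --
  FD 14.6: (-0.625,-8.039) -> (-0.115,6.552) [heading=88, draw]
  RT 46: heading 88 -> 42
  RT 90: heading 42 -> 312
  FD 6.9: (-0.115,6.552) -> (4.502,1.424) [heading=312, draw]
  -- iteration 4/5 --
  FD 14.6: (4.502,1.424) -> (14.271,-9.426) [heading=312, draw]
  RT 46: heading 312 -> 266
  RT 90: heading 266 -> 176
  FD 6.9: (14.271,-9.426) -> (7.388,-8.945) [heading=176, draw]
  -- iteration 5/5 --
  FD 14.6: (7.388,-8.945) -> (-7.177,-7.926) [heading=176, draw]
  RT 46: heading 176 -> 130
  RT 90: heading 130 -> 40
  FD 6.9: (-7.177,-7.926) -> (-1.891,-3.491) [heading=40, draw]
]
Final: pos=(-1.891,-3.491), heading=40, 10 segment(s) drawn

Answer: 40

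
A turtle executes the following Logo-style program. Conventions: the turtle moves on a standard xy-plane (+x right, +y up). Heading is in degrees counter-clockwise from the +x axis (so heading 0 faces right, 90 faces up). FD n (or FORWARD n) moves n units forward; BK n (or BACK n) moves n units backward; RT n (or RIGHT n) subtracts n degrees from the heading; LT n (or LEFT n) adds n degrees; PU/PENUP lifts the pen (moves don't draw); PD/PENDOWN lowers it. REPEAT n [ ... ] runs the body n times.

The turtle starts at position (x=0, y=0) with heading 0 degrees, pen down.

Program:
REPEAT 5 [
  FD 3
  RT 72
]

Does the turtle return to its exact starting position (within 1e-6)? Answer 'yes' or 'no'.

Executing turtle program step by step:
Start: pos=(0,0), heading=0, pen down
REPEAT 5 [
  -- iteration 1/5 --
  FD 3: (0,0) -> (3,0) [heading=0, draw]
  RT 72: heading 0 -> 288
  -- iteration 2/5 --
  FD 3: (3,0) -> (3.927,-2.853) [heading=288, draw]
  RT 72: heading 288 -> 216
  -- iteration 3/5 --
  FD 3: (3.927,-2.853) -> (1.5,-4.617) [heading=216, draw]
  RT 72: heading 216 -> 144
  -- iteration 4/5 --
  FD 3: (1.5,-4.617) -> (-0.927,-2.853) [heading=144, draw]
  RT 72: heading 144 -> 72
  -- iteration 5/5 --
  FD 3: (-0.927,-2.853) -> (0,0) [heading=72, draw]
  RT 72: heading 72 -> 0
]
Final: pos=(0,0), heading=0, 5 segment(s) drawn

Start position: (0, 0)
Final position: (0, 0)
Distance = 0; < 1e-6 -> CLOSED

Answer: yes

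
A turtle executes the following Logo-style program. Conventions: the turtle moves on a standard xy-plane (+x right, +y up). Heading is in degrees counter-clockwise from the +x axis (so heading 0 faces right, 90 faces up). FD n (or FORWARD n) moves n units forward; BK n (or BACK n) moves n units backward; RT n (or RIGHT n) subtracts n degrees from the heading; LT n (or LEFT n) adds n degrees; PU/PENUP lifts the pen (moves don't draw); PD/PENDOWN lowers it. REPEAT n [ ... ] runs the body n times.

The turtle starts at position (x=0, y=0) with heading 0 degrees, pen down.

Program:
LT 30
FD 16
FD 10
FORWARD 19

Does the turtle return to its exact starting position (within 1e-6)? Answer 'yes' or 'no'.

Answer: no

Derivation:
Executing turtle program step by step:
Start: pos=(0,0), heading=0, pen down
LT 30: heading 0 -> 30
FD 16: (0,0) -> (13.856,8) [heading=30, draw]
FD 10: (13.856,8) -> (22.517,13) [heading=30, draw]
FD 19: (22.517,13) -> (38.971,22.5) [heading=30, draw]
Final: pos=(38.971,22.5), heading=30, 3 segment(s) drawn

Start position: (0, 0)
Final position: (38.971, 22.5)
Distance = 45; >= 1e-6 -> NOT closed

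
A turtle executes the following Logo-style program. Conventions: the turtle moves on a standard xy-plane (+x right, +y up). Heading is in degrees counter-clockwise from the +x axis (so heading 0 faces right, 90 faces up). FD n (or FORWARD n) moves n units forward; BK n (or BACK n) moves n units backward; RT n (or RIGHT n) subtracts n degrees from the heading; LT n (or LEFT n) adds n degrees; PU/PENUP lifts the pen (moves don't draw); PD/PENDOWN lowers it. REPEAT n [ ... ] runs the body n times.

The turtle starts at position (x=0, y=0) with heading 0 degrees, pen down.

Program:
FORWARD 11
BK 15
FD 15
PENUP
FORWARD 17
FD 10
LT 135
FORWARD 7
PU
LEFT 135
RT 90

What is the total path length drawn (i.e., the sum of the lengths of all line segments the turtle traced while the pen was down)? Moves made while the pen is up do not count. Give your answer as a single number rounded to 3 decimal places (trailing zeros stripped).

Answer: 41

Derivation:
Executing turtle program step by step:
Start: pos=(0,0), heading=0, pen down
FD 11: (0,0) -> (11,0) [heading=0, draw]
BK 15: (11,0) -> (-4,0) [heading=0, draw]
FD 15: (-4,0) -> (11,0) [heading=0, draw]
PU: pen up
FD 17: (11,0) -> (28,0) [heading=0, move]
FD 10: (28,0) -> (38,0) [heading=0, move]
LT 135: heading 0 -> 135
FD 7: (38,0) -> (33.05,4.95) [heading=135, move]
PU: pen up
LT 135: heading 135 -> 270
RT 90: heading 270 -> 180
Final: pos=(33.05,4.95), heading=180, 3 segment(s) drawn

Segment lengths:
  seg 1: (0,0) -> (11,0), length = 11
  seg 2: (11,0) -> (-4,0), length = 15
  seg 3: (-4,0) -> (11,0), length = 15
Total = 41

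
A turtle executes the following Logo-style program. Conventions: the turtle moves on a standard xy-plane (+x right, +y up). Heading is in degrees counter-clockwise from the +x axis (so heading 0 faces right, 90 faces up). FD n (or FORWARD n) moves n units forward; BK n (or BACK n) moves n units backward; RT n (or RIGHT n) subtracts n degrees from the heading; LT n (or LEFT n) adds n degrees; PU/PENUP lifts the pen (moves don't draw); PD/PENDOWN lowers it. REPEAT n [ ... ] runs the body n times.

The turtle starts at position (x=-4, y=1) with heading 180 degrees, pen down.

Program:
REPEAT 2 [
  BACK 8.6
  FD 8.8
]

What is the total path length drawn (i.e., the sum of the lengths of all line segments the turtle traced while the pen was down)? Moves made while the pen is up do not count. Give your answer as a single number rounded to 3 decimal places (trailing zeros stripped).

Executing turtle program step by step:
Start: pos=(-4,1), heading=180, pen down
REPEAT 2 [
  -- iteration 1/2 --
  BK 8.6: (-4,1) -> (4.6,1) [heading=180, draw]
  FD 8.8: (4.6,1) -> (-4.2,1) [heading=180, draw]
  -- iteration 2/2 --
  BK 8.6: (-4.2,1) -> (4.4,1) [heading=180, draw]
  FD 8.8: (4.4,1) -> (-4.4,1) [heading=180, draw]
]
Final: pos=(-4.4,1), heading=180, 4 segment(s) drawn

Segment lengths:
  seg 1: (-4,1) -> (4.6,1), length = 8.6
  seg 2: (4.6,1) -> (-4.2,1), length = 8.8
  seg 3: (-4.2,1) -> (4.4,1), length = 8.6
  seg 4: (4.4,1) -> (-4.4,1), length = 8.8
Total = 34.8

Answer: 34.8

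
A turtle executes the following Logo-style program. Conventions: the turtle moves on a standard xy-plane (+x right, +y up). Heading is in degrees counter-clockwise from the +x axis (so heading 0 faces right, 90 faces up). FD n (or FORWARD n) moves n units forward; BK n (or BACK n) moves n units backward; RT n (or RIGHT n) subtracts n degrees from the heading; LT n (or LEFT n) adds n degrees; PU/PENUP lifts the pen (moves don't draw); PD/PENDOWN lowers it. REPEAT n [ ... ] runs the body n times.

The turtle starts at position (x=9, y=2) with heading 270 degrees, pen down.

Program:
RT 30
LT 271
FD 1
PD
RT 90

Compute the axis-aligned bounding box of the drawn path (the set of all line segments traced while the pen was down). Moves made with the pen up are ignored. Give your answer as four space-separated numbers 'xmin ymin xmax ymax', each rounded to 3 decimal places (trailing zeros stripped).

Executing turtle program step by step:
Start: pos=(9,2), heading=270, pen down
RT 30: heading 270 -> 240
LT 271: heading 240 -> 151
FD 1: (9,2) -> (8.125,2.485) [heading=151, draw]
PD: pen down
RT 90: heading 151 -> 61
Final: pos=(8.125,2.485), heading=61, 1 segment(s) drawn

Segment endpoints: x in {8.125, 9}, y in {2, 2.485}
xmin=8.125, ymin=2, xmax=9, ymax=2.485

Answer: 8.125 2 9 2.485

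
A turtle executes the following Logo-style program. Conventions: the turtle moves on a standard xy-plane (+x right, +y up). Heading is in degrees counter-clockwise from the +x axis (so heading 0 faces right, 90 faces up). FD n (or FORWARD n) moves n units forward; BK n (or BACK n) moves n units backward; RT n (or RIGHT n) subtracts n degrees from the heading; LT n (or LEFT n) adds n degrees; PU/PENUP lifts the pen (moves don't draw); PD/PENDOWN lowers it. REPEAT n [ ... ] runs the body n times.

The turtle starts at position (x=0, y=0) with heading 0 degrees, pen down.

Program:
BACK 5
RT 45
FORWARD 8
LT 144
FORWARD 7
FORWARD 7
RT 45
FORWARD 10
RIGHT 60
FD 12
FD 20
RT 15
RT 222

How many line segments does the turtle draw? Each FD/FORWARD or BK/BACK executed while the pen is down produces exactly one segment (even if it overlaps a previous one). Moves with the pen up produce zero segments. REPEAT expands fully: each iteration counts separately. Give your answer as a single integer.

Executing turtle program step by step:
Start: pos=(0,0), heading=0, pen down
BK 5: (0,0) -> (-5,0) [heading=0, draw]
RT 45: heading 0 -> 315
FD 8: (-5,0) -> (0.657,-5.657) [heading=315, draw]
LT 144: heading 315 -> 99
FD 7: (0.657,-5.657) -> (-0.438,1.257) [heading=99, draw]
FD 7: (-0.438,1.257) -> (-1.533,8.171) [heading=99, draw]
RT 45: heading 99 -> 54
FD 10: (-1.533,8.171) -> (4.345,16.261) [heading=54, draw]
RT 60: heading 54 -> 354
FD 12: (4.345,16.261) -> (16.279,15.007) [heading=354, draw]
FD 20: (16.279,15.007) -> (36.169,12.916) [heading=354, draw]
RT 15: heading 354 -> 339
RT 222: heading 339 -> 117
Final: pos=(36.169,12.916), heading=117, 7 segment(s) drawn
Segments drawn: 7

Answer: 7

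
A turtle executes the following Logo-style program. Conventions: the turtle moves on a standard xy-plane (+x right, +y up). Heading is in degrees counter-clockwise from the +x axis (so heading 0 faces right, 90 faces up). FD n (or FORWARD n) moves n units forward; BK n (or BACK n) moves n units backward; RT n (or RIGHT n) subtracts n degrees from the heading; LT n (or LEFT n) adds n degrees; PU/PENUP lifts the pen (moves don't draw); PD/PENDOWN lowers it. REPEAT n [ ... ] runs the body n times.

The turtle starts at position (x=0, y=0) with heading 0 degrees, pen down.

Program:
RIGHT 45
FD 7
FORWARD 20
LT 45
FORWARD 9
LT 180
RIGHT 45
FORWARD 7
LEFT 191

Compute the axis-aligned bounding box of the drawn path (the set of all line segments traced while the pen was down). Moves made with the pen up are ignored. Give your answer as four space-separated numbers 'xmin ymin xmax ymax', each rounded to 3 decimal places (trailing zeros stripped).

Executing turtle program step by step:
Start: pos=(0,0), heading=0, pen down
RT 45: heading 0 -> 315
FD 7: (0,0) -> (4.95,-4.95) [heading=315, draw]
FD 20: (4.95,-4.95) -> (19.092,-19.092) [heading=315, draw]
LT 45: heading 315 -> 0
FD 9: (19.092,-19.092) -> (28.092,-19.092) [heading=0, draw]
LT 180: heading 0 -> 180
RT 45: heading 180 -> 135
FD 7: (28.092,-19.092) -> (23.142,-14.142) [heading=135, draw]
LT 191: heading 135 -> 326
Final: pos=(23.142,-14.142), heading=326, 4 segment(s) drawn

Segment endpoints: x in {0, 4.95, 19.092, 23.142, 28.092}, y in {-19.092, -14.142, -4.95, 0}
xmin=0, ymin=-19.092, xmax=28.092, ymax=0

Answer: 0 -19.092 28.092 0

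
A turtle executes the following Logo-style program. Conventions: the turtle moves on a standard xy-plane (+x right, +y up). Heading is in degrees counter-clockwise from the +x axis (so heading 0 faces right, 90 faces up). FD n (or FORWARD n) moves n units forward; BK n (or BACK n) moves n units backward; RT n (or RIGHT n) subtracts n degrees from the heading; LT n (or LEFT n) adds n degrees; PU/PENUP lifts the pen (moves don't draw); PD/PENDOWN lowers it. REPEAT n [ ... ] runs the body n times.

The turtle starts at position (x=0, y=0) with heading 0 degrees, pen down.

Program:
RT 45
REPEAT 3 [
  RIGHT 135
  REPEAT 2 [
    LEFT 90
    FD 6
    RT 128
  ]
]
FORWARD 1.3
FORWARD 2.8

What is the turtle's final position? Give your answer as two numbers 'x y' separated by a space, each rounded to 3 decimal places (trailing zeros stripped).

Answer: -3.162 -2.466

Derivation:
Executing turtle program step by step:
Start: pos=(0,0), heading=0, pen down
RT 45: heading 0 -> 315
REPEAT 3 [
  -- iteration 1/3 --
  RT 135: heading 315 -> 180
  REPEAT 2 [
    -- iteration 1/2 --
    LT 90: heading 180 -> 270
    FD 6: (0,0) -> (0,-6) [heading=270, draw]
    RT 128: heading 270 -> 142
    -- iteration 2/2 --
    LT 90: heading 142 -> 232
    FD 6: (0,-6) -> (-3.694,-10.728) [heading=232, draw]
    RT 128: heading 232 -> 104
  ]
  -- iteration 2/3 --
  RT 135: heading 104 -> 329
  REPEAT 2 [
    -- iteration 1/2 --
    LT 90: heading 329 -> 59
    FD 6: (-3.694,-10.728) -> (-0.604,-5.585) [heading=59, draw]
    RT 128: heading 59 -> 291
    -- iteration 2/2 --
    LT 90: heading 291 -> 21
    FD 6: (-0.604,-5.585) -> (4.998,-3.435) [heading=21, draw]
    RT 128: heading 21 -> 253
  ]
  -- iteration 3/3 --
  RT 135: heading 253 -> 118
  REPEAT 2 [
    -- iteration 1/2 --
    LT 90: heading 118 -> 208
    FD 6: (4.998,-3.435) -> (-0.3,-6.252) [heading=208, draw]
    RT 128: heading 208 -> 80
    -- iteration 2/2 --
    LT 90: heading 80 -> 170
    FD 6: (-0.3,-6.252) -> (-6.209,-5.21) [heading=170, draw]
    RT 128: heading 170 -> 42
  ]
]
FD 1.3: (-6.209,-5.21) -> (-5.243,-4.34) [heading=42, draw]
FD 2.8: (-5.243,-4.34) -> (-3.162,-2.466) [heading=42, draw]
Final: pos=(-3.162,-2.466), heading=42, 8 segment(s) drawn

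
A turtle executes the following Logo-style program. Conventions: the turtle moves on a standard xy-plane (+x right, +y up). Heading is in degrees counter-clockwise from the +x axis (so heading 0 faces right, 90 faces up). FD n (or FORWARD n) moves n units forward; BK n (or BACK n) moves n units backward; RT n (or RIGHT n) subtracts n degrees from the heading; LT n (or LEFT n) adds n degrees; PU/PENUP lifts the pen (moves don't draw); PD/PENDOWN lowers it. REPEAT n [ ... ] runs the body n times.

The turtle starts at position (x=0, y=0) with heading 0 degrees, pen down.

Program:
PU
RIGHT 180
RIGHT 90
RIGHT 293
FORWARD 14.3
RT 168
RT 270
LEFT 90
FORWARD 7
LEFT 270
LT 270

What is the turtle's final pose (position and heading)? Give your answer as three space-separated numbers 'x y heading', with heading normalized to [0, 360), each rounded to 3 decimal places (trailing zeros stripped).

Answer: -20.035 6.923 349

Derivation:
Executing turtle program step by step:
Start: pos=(0,0), heading=0, pen down
PU: pen up
RT 180: heading 0 -> 180
RT 90: heading 180 -> 90
RT 293: heading 90 -> 157
FD 14.3: (0,0) -> (-13.163,5.587) [heading=157, move]
RT 168: heading 157 -> 349
RT 270: heading 349 -> 79
LT 90: heading 79 -> 169
FD 7: (-13.163,5.587) -> (-20.035,6.923) [heading=169, move]
LT 270: heading 169 -> 79
LT 270: heading 79 -> 349
Final: pos=(-20.035,6.923), heading=349, 0 segment(s) drawn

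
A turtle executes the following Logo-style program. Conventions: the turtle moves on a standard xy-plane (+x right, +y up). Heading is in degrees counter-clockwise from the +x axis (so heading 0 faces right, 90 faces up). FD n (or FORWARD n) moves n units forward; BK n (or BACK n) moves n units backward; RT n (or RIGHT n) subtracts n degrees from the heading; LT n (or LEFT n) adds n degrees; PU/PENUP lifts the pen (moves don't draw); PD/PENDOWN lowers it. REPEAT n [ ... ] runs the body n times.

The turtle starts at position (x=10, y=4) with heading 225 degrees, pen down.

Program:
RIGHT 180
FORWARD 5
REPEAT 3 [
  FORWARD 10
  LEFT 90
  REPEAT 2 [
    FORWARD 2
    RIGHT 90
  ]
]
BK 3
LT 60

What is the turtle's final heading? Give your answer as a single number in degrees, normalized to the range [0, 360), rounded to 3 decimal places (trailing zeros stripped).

Executing turtle program step by step:
Start: pos=(10,4), heading=225, pen down
RT 180: heading 225 -> 45
FD 5: (10,4) -> (13.536,7.536) [heading=45, draw]
REPEAT 3 [
  -- iteration 1/3 --
  FD 10: (13.536,7.536) -> (20.607,14.607) [heading=45, draw]
  LT 90: heading 45 -> 135
  REPEAT 2 [
    -- iteration 1/2 --
    FD 2: (20.607,14.607) -> (19.192,16.021) [heading=135, draw]
    RT 90: heading 135 -> 45
    -- iteration 2/2 --
    FD 2: (19.192,16.021) -> (20.607,17.435) [heading=45, draw]
    RT 90: heading 45 -> 315
  ]
  -- iteration 2/3 --
  FD 10: (20.607,17.435) -> (27.678,10.364) [heading=315, draw]
  LT 90: heading 315 -> 45
  REPEAT 2 [
    -- iteration 1/2 --
    FD 2: (27.678,10.364) -> (29.092,11.778) [heading=45, draw]
    RT 90: heading 45 -> 315
    -- iteration 2/2 --
    FD 2: (29.092,11.778) -> (30.506,10.364) [heading=315, draw]
    RT 90: heading 315 -> 225
  ]
  -- iteration 3/3 --
  FD 10: (30.506,10.364) -> (23.435,3.293) [heading=225, draw]
  LT 90: heading 225 -> 315
  REPEAT 2 [
    -- iteration 1/2 --
    FD 2: (23.435,3.293) -> (24.849,1.879) [heading=315, draw]
    RT 90: heading 315 -> 225
    -- iteration 2/2 --
    FD 2: (24.849,1.879) -> (23.435,0.464) [heading=225, draw]
    RT 90: heading 225 -> 135
  ]
]
BK 3: (23.435,0.464) -> (25.556,-1.657) [heading=135, draw]
LT 60: heading 135 -> 195
Final: pos=(25.556,-1.657), heading=195, 11 segment(s) drawn

Answer: 195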